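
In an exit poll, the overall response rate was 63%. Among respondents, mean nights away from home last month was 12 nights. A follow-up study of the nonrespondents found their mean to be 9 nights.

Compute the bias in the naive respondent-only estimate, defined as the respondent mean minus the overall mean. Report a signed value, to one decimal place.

+1.1

Nonresponse fraction = 1 − 0.63 = 0.37.
Bias = (nonresponse fraction) × (respondent mean − nonrespondent mean)
     = 0.37 × (12 − 9) = 0.37 × 3 = 1.11.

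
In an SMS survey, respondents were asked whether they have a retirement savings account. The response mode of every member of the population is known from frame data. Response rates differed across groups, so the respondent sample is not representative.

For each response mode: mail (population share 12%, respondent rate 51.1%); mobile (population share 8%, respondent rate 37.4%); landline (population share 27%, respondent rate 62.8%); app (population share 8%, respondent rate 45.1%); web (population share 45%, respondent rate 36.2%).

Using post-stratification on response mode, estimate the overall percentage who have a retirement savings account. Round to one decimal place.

46.0%

Post-stratification weights by population share, not respondent share:
  mail: 0.12 × 51.1 = 6.132
  mobile: 0.08 × 37.4 = 2.992
  landline: 0.27 × 62.8 = 16.956
  app: 0.08 × 45.1 = 3.608
  web: 0.45 × 36.2 = 16.29
Post-stratified estimate = 45.978 → 46.0%.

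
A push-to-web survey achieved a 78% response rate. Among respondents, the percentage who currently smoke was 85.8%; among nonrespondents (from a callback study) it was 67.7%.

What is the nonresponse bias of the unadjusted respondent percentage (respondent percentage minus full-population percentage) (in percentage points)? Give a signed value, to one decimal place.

+4.0 percentage points

Nonresponse fraction = 1 − 0.78 = 0.22.
Bias = (nonresponse fraction) × (respondent percentage − nonrespondent percentage)
     = 0.22 × (85.8 − 67.7) = 0.22 × 18.1 = 3.982.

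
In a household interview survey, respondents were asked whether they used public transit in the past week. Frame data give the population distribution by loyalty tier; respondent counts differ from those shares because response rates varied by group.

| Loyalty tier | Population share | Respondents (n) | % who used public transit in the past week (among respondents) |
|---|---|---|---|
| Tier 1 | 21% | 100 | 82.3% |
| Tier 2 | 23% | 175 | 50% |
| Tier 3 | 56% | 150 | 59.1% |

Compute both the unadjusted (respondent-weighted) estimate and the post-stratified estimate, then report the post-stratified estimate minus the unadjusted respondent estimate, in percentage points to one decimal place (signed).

+1.1 percentage points

Naive respondent-only estimate (weights = respondent counts):
  (100/425)×82.3 + (175/425)×50 + (150/425)×59.1 = 60.8118%
Reweighting by population loyalty tier shares:
  0.21×82.3 + 0.23×50 + 0.56×59.1 = 61.879%
Difference = 61.879 − 60.8118 = 1.0672 pp.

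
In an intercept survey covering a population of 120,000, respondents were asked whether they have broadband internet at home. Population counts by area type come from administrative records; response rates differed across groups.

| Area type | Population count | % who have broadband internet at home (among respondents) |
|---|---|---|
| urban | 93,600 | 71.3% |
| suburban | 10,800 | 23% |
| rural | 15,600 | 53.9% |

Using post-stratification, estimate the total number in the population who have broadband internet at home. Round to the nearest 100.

Each cell contributes its population count × the respondent rate:
  urban: 93,600 × 71.3% = 66736.8
  suburban: 10,800 × 23% = 2484
  rural: 15,600 × 53.9% = 8408.4
Estimated total = 77629.2 → 77,600.

77,600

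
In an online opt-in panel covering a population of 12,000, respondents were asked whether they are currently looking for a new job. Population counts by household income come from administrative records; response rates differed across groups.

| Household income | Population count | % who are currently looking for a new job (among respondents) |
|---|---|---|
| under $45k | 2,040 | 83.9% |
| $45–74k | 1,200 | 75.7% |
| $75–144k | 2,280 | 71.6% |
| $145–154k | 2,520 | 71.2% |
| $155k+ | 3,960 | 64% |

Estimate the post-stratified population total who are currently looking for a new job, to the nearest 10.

Each cell contributes its population count × the respondent rate:
  under $45k: 2,040 × 83.9% = 1711.56
  $45–74k: 1,200 × 75.7% = 908.4
  $75–144k: 2,280 × 71.6% = 1632.48
  $145–154k: 2,520 × 71.2% = 1794.24
  $155k+: 3,960 × 64% = 2534.4
Estimated total = 8581.08 → 8,580.

8,580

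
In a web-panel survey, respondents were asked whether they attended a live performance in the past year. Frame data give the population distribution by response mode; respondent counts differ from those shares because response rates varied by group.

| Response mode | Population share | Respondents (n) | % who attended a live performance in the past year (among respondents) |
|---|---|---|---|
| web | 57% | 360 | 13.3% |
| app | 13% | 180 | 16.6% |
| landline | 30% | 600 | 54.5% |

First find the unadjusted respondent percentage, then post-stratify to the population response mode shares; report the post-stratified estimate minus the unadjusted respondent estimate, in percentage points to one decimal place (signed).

Without adjustment, the pooled respondent share is:
  (360/1140)×13.3 + (180/1140)×16.6 + (600/1140)×54.5 = 35.5053%
Reweighting by population response mode shares:
  0.57×13.3 + 0.13×16.6 + 0.3×54.5 = 26.089%
Difference = 26.089 − 35.5053 = -9.4163 pp.

-9.4 percentage points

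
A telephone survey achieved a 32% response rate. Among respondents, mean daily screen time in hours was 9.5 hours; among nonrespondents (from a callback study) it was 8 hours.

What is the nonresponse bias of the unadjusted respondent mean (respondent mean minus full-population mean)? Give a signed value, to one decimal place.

+1.0

Nonresponse fraction = 1 − 0.32 = 0.68.
Bias = (nonresponse fraction) × (respondent mean − nonrespondent mean)
     = 0.68 × (9.5 − 8) = 0.68 × 1.5 = 1.02.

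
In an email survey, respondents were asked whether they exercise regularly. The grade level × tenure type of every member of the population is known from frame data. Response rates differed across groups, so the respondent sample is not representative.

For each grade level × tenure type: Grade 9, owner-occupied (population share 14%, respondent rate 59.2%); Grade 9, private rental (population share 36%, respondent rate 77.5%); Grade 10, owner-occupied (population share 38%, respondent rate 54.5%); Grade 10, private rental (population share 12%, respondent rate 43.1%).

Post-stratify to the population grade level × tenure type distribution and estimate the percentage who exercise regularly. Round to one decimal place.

62.1%

Post-stratification weights by population share, not respondent share:
  Grade 9, owner-occupied: 0.14 × 59.2 = 8.288
  Grade 9, private rental: 0.36 × 77.5 = 27.9
  Grade 10, owner-occupied: 0.38 × 54.5 = 20.71
  Grade 10, private rental: 0.12 × 43.1 = 5.172
Post-stratified estimate = 62.07 → 62.1%.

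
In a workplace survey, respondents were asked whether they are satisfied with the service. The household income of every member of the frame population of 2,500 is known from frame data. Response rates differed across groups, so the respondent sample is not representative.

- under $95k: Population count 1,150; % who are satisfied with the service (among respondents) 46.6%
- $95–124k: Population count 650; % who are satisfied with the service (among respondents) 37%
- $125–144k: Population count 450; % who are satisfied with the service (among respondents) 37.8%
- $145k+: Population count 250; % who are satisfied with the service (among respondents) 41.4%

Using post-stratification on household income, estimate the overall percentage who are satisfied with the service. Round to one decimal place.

42.0%

Post-stratification weights by population share, not respondent share:
  under $95k: (1,150/2,500) × 46.6 = 21.436
  $95–124k: (650/2,500) × 37 = 9.62
  $125–144k: (450/2,500) × 37.8 = 6.804
  $145k+: (250/2,500) × 41.4 = 4.14
Post-stratified estimate = 42 → 42.0%.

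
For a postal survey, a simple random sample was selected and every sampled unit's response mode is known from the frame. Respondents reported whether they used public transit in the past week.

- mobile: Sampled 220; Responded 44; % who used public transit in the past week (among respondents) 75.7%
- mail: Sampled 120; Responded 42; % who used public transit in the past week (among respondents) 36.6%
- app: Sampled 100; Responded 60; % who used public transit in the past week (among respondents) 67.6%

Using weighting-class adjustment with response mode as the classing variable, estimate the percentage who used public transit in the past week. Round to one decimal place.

63.2%

Response rates by class: mobile 44/220 = 20%, mail 42/120 = 35%, app 60/100 = 60%.
Weighting each respondent by the inverse class response rate inflates each class back to its sampled size, so the class weight is n_sampled:
  mobile: 220 × 75.7 = 16,654
  mail: 120 × 36.6 = 4392
  app: 100 × 67.6 = 6760
Adjusted estimate = 27,806 / 440 = 63.1955 → 63.2%.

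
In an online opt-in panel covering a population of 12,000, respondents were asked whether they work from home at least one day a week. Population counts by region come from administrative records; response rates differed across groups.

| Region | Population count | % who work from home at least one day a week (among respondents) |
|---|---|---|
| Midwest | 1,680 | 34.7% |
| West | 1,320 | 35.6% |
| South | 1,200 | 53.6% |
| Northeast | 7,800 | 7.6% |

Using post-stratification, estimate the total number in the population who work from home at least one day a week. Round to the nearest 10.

Apply each group's respondent rate to its population count:
  Midwest: 1,680 × 34.7% = 582.96
  West: 1,320 × 35.6% = 469.92
  South: 1,200 × 53.6% = 643.2
  Northeast: 7,800 × 7.6% = 592.8
Estimated total = 2288.88 → 2,290.

2,290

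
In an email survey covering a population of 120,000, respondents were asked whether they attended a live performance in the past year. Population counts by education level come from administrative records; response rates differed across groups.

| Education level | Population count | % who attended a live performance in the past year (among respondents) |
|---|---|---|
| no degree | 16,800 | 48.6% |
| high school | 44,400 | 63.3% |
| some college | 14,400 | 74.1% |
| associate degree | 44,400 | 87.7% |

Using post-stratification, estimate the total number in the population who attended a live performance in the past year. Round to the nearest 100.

85,900

Each cell contributes its population count × the respondent rate:
  no degree: 16,800 × 48.6% = 8164.8
  high school: 44,400 × 63.3% = 28105.2
  some college: 14,400 × 74.1% = 10670.4
  associate degree: 44,400 × 87.7% = 38938.8
Estimated total = 85879.2 → 85,900.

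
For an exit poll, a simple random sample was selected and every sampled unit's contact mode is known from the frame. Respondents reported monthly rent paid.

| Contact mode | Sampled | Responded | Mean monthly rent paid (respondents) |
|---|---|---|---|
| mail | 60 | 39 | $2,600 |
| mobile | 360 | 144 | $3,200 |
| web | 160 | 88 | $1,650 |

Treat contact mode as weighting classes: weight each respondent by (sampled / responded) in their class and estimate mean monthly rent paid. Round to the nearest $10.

$2,710

Response rates by class: mail 39/60 = 65%, mobile 144/360 = 40%, web 88/160 = 55%.
Weighting each respondent by the inverse class response rate inflates each class back to its sampled size, so the class weight is n_sampled:
  mail: 60 × 2600 = 156,000
  mobile: 360 × 3200 = 1,152,000
  web: 160 × 1650 = 264,000
Adjusted estimate = 1,572,000 / 580 = 2710.34 → $2,710.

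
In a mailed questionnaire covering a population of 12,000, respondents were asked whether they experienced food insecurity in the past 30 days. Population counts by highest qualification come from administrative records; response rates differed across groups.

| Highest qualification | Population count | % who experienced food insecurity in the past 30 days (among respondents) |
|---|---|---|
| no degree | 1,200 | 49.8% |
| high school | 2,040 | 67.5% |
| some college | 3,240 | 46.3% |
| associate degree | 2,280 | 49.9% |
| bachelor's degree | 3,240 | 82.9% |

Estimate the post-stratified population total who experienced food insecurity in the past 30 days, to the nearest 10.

7,300

Apply each group's respondent rate to its population count:
  no degree: 1,200 × 49.8% = 597.6
  high school: 2,040 × 67.5% = 1377
  some college: 3,240 × 46.3% = 1500.12
  associate degree: 2,280 × 49.9% = 1137.72
  bachelor's degree: 3,240 × 82.9% = 2685.96
Estimated total = 7298.4 → 7,300.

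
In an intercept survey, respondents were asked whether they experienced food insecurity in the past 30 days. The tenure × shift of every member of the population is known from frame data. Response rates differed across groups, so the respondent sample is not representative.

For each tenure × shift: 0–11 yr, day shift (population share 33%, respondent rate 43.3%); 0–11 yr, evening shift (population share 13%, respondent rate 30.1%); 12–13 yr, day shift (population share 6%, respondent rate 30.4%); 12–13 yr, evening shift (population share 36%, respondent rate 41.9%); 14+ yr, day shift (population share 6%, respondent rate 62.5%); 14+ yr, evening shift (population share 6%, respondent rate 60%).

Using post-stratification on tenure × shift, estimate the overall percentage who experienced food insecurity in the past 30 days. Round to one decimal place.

42.5%

Each cell contributes population-share × respondent value:
  0–11 yr, day shift: 0.33 × 43.3 = 14.289
  0–11 yr, evening shift: 0.13 × 30.1 = 3.913
  12–13 yr, day shift: 0.06 × 30.4 = 1.824
  12–13 yr, evening shift: 0.36 × 41.9 = 15.084
  14+ yr, day shift: 0.06 × 62.5 = 3.75
  14+ yr, evening shift: 0.06 × 60 = 3.6
Post-stratified estimate = 42.46 → 42.5%.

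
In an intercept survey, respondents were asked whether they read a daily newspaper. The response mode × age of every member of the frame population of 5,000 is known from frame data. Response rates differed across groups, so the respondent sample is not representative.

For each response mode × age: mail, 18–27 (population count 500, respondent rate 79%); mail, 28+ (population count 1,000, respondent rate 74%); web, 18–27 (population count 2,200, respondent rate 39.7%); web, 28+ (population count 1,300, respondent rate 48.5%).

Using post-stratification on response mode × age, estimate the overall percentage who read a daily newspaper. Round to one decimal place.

52.8%

Weight each group's respondent value by its population share:
  mail, 18–27: (500/5,000) × 79 = 7.9
  mail, 28+: (1,000/5,000) × 74 = 14.8
  web, 18–27: (2,200/5,000) × 39.7 = 17.468
  web, 28+: (1,300/5,000) × 48.5 = 12.61
Post-stratified estimate = 52.778 → 52.8%.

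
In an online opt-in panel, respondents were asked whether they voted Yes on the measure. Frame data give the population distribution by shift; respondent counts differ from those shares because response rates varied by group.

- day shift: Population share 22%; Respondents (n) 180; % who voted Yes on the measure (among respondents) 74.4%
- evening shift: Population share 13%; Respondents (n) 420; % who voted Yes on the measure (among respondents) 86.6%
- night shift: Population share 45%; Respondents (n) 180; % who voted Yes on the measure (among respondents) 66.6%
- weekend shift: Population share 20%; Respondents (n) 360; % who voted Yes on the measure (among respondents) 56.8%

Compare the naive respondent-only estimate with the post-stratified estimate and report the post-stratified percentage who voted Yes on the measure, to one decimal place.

69.0%

Naive respondent-only estimate (weights = respondent counts):
  (180/1140)×74.4 + (420/1140)×86.6 + (180/1140)×66.6 + (360/1140)×56.8 = 72.1053%
Post-stratified estimate weights by population shares:
  0.22×74.4 + 0.13×86.6 + 0.45×66.6 + 0.2×56.8 = 68.956%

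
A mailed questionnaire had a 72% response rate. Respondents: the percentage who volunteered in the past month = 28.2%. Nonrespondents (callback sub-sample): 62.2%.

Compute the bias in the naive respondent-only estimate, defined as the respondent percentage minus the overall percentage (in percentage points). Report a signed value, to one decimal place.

Nonresponse fraction = 1 − 0.72 = 0.28.
Bias = (nonresponse fraction) × (respondent percentage − nonrespondent percentage)
     = 0.28 × (28.2 − 62.2) = 0.28 × -34 = -9.52.

-9.5 percentage points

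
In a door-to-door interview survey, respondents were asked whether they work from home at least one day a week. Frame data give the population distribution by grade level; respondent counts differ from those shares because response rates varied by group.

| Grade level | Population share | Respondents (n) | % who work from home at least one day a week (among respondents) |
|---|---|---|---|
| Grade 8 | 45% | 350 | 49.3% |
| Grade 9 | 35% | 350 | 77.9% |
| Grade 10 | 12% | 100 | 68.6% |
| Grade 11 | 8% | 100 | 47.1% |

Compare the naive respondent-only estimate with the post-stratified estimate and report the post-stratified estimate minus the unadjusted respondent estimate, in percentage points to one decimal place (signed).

-0.9 percentage points

Naive respondent-only estimate (weights = respondent counts):
  (350/900)×49.3 + (350/900)×77.9 + (100/900)×68.6 + (100/900)×47.1 = 62.3222%
Post-stratifying to population shares instead:
  0.45×49.3 + 0.35×77.9 + 0.12×68.6 + 0.08×47.1 = 61.45%
Difference = 61.45 − 62.3222 = -0.8722 pp.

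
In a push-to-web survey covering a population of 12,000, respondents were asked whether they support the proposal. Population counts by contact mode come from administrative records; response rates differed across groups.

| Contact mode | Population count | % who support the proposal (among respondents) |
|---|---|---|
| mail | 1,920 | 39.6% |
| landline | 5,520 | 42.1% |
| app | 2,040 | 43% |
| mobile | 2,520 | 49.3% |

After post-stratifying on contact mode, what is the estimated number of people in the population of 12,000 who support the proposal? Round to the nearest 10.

Estimated count per cell = population count × respondent percentage:
  mail: 1,920 × 39.6% = 760.32
  landline: 5,520 × 42.1% = 2323.92
  app: 2,040 × 43% = 877.2
  mobile: 2,520 × 49.3% = 1242.36
Estimated total = 5203.8 → 5,200.

5,200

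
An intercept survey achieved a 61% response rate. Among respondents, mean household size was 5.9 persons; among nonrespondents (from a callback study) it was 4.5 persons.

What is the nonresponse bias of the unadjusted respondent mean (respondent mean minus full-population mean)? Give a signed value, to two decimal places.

Nonresponse fraction = 1 − 0.61 = 0.39.
Bias = (nonresponse fraction) × (respondent mean − nonrespondent mean)
     = 0.39 × (5.9 − 4.5) = 0.39 × 1.4 = 0.546.

+0.55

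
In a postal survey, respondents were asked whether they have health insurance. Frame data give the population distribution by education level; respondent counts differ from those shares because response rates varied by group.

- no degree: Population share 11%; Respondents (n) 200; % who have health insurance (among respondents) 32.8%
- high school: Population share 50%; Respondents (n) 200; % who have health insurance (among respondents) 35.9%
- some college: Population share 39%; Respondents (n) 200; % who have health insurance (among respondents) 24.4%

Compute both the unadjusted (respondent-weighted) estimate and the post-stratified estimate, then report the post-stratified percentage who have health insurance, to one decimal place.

31.1%

Without adjustment, the pooled respondent share is:
  (200/600)×32.8 + (200/600)×35.9 + (200/600)×24.4 = 31.0333%
Reweighting by population education level shares:
  0.11×32.8 + 0.5×35.9 + 0.39×24.4 = 31.074%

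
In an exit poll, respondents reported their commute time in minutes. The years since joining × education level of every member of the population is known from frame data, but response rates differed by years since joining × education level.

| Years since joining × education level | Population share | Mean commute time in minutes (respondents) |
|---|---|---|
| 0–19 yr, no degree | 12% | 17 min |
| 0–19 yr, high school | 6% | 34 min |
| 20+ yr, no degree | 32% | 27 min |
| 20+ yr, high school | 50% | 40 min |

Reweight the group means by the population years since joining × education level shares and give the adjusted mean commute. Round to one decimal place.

Reweight to the known years since joining × education level distribution:
  0–19 yr, no degree: 0.12 × 17 = 2.04
  0–19 yr, high school: 0.06 × 34 = 2.04
  20+ yr, no degree: 0.32 × 27 = 8.64
  20+ yr, high school: 0.5 × 40 = 20
Post-stratified estimate = 32.72 → 32.7.

32.7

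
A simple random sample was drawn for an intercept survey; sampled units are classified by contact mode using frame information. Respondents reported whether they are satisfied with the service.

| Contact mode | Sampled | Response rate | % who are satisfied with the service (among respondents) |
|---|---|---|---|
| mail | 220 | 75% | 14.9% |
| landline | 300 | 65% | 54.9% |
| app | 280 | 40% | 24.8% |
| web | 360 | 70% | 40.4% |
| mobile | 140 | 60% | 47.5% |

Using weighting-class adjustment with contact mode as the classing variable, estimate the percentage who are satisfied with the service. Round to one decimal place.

With weight = n_sampled/n_responded per class, the weighted class total is n_sampled:
  mail: 220 × 14.9 = 3278
  landline: 300 × 54.9 = 16,470
  app: 280 × 24.8 = 6944
  web: 360 × 40.4 = 14,544
  mobile: 140 × 47.5 = 6650
Adjusted estimate = 47,886 / 1,300 = 36.8354 → 36.8%.

36.8%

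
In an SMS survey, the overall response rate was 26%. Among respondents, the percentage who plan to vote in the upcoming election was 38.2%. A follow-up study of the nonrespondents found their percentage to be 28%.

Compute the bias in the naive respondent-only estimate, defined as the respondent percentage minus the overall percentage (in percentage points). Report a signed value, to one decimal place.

Nonresponse fraction = 1 − 0.26 = 0.74.
Bias = (nonresponse fraction) × (respondent percentage − nonrespondent percentage)
     = 0.74 × (38.2 − 28) = 0.74 × 10.2 = 7.548.

+7.5 percentage points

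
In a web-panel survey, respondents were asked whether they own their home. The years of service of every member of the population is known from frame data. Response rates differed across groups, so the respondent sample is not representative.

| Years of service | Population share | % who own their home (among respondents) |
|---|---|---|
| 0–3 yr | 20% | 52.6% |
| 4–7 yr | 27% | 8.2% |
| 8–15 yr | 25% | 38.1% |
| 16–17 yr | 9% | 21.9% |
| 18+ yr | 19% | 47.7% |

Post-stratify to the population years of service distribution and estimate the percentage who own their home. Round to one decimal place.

Weight each group's respondent value by its population share:
  0–3 yr: 0.2 × 52.6 = 10.52
  4–7 yr: 0.27 × 8.2 = 2.214
  8–15 yr: 0.25 × 38.1 = 9.525
  16–17 yr: 0.09 × 21.9 = 1.971
  18+ yr: 0.19 × 47.7 = 9.063
Post-stratified estimate = 33.293 → 33.3%.

33.3%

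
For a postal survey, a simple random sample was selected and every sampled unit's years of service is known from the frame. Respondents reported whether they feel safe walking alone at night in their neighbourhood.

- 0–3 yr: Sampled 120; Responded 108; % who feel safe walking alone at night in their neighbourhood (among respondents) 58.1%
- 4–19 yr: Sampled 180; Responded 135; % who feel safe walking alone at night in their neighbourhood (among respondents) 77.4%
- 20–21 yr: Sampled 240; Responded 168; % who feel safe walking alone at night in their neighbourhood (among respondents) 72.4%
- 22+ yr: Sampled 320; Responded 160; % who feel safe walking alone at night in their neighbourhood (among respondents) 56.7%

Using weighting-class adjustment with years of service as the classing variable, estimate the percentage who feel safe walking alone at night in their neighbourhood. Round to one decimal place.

65.6%

Class response rates: 0–3 yr 108/120 = 90%, 4–19 yr 135/180 = 75%, 20–21 yr 168/240 = 70%, 22+ yr 160/320 = 50%.
Weighting each respondent by the inverse class response rate inflates each class back to its sampled size, so the class weight is n_sampled:
  0–3 yr: 120 × 58.1 = 6972
  4–19 yr: 180 × 77.4 = 13932
  20–21 yr: 240 × 72.4 = 17,376
  22+ yr: 320 × 56.7 = 18,144
Adjusted estimate = 56,424 / 860 = 65.6093 → 65.6%.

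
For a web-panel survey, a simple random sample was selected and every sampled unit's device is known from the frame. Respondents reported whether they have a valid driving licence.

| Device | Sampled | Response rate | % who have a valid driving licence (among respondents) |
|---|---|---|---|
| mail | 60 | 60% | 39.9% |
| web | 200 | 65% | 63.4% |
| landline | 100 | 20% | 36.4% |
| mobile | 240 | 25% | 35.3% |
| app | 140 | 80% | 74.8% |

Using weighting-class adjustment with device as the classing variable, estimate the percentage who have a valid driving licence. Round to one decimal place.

With weight = n_sampled/n_responded per class, the weighted class total is n_sampled:
  mail: 60 × 39.9 = 2394
  web: 200 × 63.4 = 12,680
  landline: 100 × 36.4 = 3640
  mobile: 240 × 35.3 = 8472
  app: 140 × 74.8 = 10,472
Adjusted estimate = 37,658 / 740 = 50.8892 → 50.9%.

50.9%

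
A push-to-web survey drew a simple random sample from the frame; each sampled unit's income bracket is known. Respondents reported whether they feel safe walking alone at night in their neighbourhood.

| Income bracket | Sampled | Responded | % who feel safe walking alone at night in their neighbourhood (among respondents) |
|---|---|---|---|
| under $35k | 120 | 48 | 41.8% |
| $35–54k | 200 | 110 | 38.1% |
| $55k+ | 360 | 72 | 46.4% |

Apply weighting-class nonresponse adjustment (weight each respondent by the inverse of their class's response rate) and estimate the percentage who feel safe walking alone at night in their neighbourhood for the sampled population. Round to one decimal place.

43.1%

Class response rates: under $35k 48/120 = 40%, $35–54k 110/200 = 55%, $55k+ 72/360 = 20%.
With weight = n_sampled/n_responded per class, the weighted class total is n_sampled:
  under $35k: 120 × 41.8 = 5016
  $35–54k: 200 × 38.1 = 7620
  $55k+: 360 × 46.4 = 16,704
Adjusted estimate = 29,340 / 680 = 43.1471 → 43.1%.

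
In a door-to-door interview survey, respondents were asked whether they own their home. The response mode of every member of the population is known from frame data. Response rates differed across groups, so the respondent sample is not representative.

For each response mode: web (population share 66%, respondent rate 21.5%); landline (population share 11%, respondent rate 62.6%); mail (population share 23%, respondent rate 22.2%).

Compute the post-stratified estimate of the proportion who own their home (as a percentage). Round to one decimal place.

26.2%

Post-stratification weights by population share, not respondent share:
  web: 0.66 × 21.5 = 14.19
  landline: 0.11 × 62.6 = 6.886
  mail: 0.23 × 22.2 = 5.106
Post-stratified estimate = 26.182 → 26.2%.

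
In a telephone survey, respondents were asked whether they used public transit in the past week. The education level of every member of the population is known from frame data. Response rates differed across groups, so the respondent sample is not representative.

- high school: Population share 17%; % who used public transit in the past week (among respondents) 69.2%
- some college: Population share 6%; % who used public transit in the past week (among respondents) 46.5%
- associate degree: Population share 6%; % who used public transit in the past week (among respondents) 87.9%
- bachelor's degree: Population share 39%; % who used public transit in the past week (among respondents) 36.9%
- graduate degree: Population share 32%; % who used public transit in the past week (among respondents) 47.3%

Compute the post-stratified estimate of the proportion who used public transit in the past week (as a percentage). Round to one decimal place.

49.4%

Weight each group's respondent value by its population share:
  high school: 0.17 × 69.2 = 11.764
  some college: 0.06 × 46.5 = 2.79
  associate degree: 0.06 × 87.9 = 5.274
  bachelor's degree: 0.39 × 36.9 = 14.391
  graduate degree: 0.32 × 47.3 = 15.136
Post-stratified estimate = 49.355 → 49.4%.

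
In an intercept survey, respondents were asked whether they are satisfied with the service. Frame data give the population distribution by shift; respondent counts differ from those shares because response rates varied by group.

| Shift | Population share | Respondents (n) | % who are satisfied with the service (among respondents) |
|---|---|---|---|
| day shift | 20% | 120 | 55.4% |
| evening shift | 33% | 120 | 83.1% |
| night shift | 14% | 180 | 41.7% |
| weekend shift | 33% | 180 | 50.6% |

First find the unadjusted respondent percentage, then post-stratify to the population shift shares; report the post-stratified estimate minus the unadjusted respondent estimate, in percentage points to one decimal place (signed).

+5.6 percentage points

Unadjusted (pooled respondent) estimate weights by respondent counts:
  (120/600)×55.4 + (120/600)×83.1 + (180/600)×41.7 + (180/600)×50.6 = 55.39%
Reweighting by population shift shares:
  0.2×55.4 + 0.33×83.1 + 0.14×41.7 + 0.33×50.6 = 61.039%
Difference = 61.039 − 55.39 = 5.649 pp.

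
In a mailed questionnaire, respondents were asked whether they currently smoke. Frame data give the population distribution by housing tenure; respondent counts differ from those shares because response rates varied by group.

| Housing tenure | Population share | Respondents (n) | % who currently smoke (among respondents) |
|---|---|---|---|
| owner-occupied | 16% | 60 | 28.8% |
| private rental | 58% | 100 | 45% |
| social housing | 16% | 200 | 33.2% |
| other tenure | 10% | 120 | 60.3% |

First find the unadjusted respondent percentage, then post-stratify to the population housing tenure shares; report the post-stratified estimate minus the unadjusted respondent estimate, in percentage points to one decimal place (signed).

+0.2 percentage points

Naive respondent-only estimate (weights = respondent counts):
  (60/480)×28.8 + (100/480)×45 + (200/480)×33.2 + (120/480)×60.3 = 41.8833%
Post-stratifying to population shares instead:
  0.16×28.8 + 0.58×45 + 0.16×33.2 + 0.1×60.3 = 42.05%
Difference = 42.05 − 41.8833 = 0.1667 pp.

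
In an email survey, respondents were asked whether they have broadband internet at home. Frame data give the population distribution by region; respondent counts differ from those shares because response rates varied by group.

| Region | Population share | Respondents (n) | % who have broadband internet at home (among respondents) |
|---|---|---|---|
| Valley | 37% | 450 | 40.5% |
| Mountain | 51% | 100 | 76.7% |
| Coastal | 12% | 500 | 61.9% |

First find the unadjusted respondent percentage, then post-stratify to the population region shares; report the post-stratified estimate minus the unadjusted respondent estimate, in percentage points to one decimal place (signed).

+7.4 percentage points

Without adjustment, the pooled respondent share is:
  (450/1050)×40.5 + (100/1050)×76.7 + (500/1050)×61.9 = 54.1381%
Post-stratifying to population shares instead:
  0.37×40.5 + 0.51×76.7 + 0.12×61.9 = 61.53%
Difference = 61.53 − 54.1381 = 7.3919 pp.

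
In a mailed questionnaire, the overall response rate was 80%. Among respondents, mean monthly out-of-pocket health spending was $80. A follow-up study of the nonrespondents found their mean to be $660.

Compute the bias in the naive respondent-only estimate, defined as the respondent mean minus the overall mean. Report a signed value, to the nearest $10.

-$120

Nonresponse fraction = 1 − 0.8 = 0.2.
Bias = (nonresponse fraction) × (respondent mean − nonrespondent mean)
     = 0.2 × (80 − 660) = 0.2 × -580 = -116.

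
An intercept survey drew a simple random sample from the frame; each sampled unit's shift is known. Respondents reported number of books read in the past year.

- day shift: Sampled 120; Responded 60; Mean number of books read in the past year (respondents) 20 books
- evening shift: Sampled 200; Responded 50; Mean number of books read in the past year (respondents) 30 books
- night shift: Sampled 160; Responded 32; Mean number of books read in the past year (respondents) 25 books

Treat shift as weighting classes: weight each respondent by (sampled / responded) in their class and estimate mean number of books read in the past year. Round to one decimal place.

Class response rates: day shift 60/120 = 50%, evening shift 50/200 = 25%, night shift 32/160 = 20%.
Each respondent's weight = sampled/responded in their class; summing within a class gives n_sampled, so:
  day shift: 120 × 20 = 2400
  evening shift: 200 × 30 = 6000
  night shift: 160 × 25 = 4000
Adjusted estimate = 12,400 / 480 = 25.8333 → 25.8.

25.8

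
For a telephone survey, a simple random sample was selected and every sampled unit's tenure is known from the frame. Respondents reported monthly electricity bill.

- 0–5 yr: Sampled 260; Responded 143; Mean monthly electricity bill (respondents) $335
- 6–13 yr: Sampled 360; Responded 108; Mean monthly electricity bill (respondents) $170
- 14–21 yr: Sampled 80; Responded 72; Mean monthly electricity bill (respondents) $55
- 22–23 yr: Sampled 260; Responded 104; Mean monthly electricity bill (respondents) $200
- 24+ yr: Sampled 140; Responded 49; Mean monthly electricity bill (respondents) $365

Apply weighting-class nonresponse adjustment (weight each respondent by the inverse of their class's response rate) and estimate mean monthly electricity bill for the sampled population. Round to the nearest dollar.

$233

Response rates by class: 0–5 yr 143/260 = 55%, 6–13 yr 108/360 = 30%, 14–21 yr 72/80 = 90%, 22–23 yr 104/260 = 40%, 24+ yr 49/140 = 35%.
With weight = n_sampled/n_responded per class, the weighted class total is n_sampled:
  0–5 yr: 260 × 335 = 87,100
  6–13 yr: 360 × 170 = 61,200
  14–21 yr: 80 × 55 = 4400
  22–23 yr: 260 × 200 = 52,000
  24+ yr: 140 × 365 = 51,100
Adjusted estimate = 255,800 / 1,100 = 232.545 → $233.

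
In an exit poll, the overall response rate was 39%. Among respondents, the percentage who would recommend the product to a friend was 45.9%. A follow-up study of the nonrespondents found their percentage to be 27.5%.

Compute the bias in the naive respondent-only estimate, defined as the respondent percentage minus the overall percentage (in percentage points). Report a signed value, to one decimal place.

+11.2 percentage points

Nonresponse fraction = 1 − 0.39 = 0.61.
Bias = (nonresponse fraction) × (respondent percentage − nonrespondent percentage)
     = 0.61 × (45.9 − 27.5) = 0.61 × 18.4 = 11.224.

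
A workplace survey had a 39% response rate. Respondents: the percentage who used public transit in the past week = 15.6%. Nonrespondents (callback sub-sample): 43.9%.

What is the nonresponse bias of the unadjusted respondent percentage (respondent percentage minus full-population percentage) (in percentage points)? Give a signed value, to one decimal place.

Nonresponse fraction = 1 − 0.39 = 0.61.
Bias = (nonresponse fraction) × (respondent percentage − nonrespondent percentage)
     = 0.61 × (15.6 − 43.9) = 0.61 × -28.3 = -17.263.

-17.3 percentage points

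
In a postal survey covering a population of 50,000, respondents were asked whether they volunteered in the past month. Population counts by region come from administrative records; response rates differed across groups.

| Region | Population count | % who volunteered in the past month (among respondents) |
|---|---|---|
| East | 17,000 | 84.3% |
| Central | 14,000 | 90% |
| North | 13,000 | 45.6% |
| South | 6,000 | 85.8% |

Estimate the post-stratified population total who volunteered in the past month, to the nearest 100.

38,000

Apply each group's respondent rate to its population count:
  East: 17,000 × 84.3% = 14,331
  Central: 14,000 × 90% = 12,600
  North: 13,000 × 45.6% = 5928
  South: 6,000 × 85.8% = 5148
Estimated total = 38,007 → 38,000.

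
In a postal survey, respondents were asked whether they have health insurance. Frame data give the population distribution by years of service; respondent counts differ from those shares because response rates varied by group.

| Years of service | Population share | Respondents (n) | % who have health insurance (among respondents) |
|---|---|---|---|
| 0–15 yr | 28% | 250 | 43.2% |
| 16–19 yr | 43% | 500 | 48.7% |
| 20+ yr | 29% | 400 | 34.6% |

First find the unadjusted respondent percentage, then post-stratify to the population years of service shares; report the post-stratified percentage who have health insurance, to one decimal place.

43.1%

Without adjustment, the pooled respondent share is:
  (250/1150)×43.2 + (500/1150)×48.7 + (400/1150)×34.6 = 42.6%
Post-stratified estimate weights by population shares:
  0.28×43.2 + 0.43×48.7 + 0.29×34.6 = 43.071%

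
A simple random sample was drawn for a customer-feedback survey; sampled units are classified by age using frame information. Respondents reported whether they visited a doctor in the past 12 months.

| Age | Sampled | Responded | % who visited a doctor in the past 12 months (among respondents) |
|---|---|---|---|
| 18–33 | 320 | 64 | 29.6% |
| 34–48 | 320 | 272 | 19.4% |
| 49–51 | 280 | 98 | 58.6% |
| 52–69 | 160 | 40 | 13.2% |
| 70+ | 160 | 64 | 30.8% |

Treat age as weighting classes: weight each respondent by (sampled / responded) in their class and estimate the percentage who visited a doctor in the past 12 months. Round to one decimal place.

Class response rates: 18–33 64/320 = 20%, 34–48 272/320 = 85%, 49–51 98/280 = 35%, 52–69 40/160 = 25%, 70+ 64/160 = 40%.
Each respondent's weight = sampled/responded in their class; summing within a class gives n_sampled, so:
  18–33: 320 × 29.6 = 9472
  34–48: 320 × 19.4 = 6208
  49–51: 280 × 58.6 = 16,408
  52–69: 160 × 13.2 = 2112
  70+: 160 × 30.8 = 4928
Adjusted estimate = 39,128 / 1,240 = 31.5548 → 31.6%.

31.6%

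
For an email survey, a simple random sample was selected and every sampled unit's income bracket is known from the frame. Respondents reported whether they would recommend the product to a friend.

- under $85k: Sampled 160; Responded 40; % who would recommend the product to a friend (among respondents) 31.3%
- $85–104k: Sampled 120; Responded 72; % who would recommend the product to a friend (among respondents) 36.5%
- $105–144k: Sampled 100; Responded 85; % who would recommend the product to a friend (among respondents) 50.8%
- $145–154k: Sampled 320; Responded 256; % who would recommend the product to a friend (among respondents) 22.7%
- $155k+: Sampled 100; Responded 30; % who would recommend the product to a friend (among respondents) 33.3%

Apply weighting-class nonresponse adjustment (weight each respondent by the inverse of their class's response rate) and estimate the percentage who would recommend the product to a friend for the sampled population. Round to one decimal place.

31.3%

Class response rates: under $85k 40/160 = 25%, $85–104k 72/120 = 60%, $105–144k 85/100 = 85%, $145–154k 256/320 = 80%, $155k+ 30/100 = 30%.
Weighting each respondent by the inverse class response rate inflates each class back to its sampled size, so the class weight is n_sampled:
  under $85k: 160 × 31.3 = 5008
  $85–104k: 120 × 36.5 = 4380
  $105–144k: 100 × 50.8 = 5080
  $145–154k: 320 × 22.7 = 7264
  $155k+: 100 × 33.3 = 3330
Adjusted estimate = 25,062 / 800 = 31.3275 → 31.3%.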